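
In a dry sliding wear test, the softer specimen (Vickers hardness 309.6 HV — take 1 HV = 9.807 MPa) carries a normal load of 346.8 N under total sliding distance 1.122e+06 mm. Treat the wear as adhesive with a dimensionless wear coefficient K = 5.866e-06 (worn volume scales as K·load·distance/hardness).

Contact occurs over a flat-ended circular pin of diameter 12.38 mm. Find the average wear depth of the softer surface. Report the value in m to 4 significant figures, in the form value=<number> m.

Each operation carries exact precision. Printed values are rounded. Rounded once at the end: 4 significant digits.
Convert: The distance L = 1.122e+06 mm = 1122 m.
Convert: Hardness H = 309.6 HV × 9.807 MPa/HV = 3036 MPa = 3.036e+09 Pa.
Convert: Pin diameter d = 12.38 mm = 0.01238 m. Contact area A = π·d²/4 = π·(0.01238 m)²/4 = 1.204e-04 m².
Collected in SI base units: W = 346.8 N, H = 3.036e+09 Pa, K = 5.866e-06.
Wear volume V = K·W·L/H = 5.866e-06 · 346.8 · 1122 / 3.036e+09 = 7.518e-10 m³.
Depth h = V/A = 7.518e-10 / 1.204e-04 = 6.245e-06 m.

value=6.245e-06 m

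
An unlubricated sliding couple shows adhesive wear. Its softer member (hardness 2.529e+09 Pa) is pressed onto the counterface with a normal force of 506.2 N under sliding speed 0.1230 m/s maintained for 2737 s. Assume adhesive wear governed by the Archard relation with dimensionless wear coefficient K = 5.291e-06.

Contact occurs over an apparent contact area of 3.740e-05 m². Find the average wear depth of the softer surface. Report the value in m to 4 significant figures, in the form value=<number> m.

value=9.533e-06 m

Each operation maintains full float precision. Intermediates are displayed rounded; rounded just once: 4 significant figures.
Total distance L = v·t = 0.1230 m/s × 2737 s = 336.7 m.
As SI base values: W = 506.2 N, H = 2.529e+09 Pa, K = 5.291e-06.
The Archard volume V = K·W·L/H = 5.291e-06 · 506.2 · 336.7 / 2.529e+09 = 3.565e-10 m³.
Wear depth h = V/A = 3.565e-10 / 3.740e-05 = 9.533e-06 m.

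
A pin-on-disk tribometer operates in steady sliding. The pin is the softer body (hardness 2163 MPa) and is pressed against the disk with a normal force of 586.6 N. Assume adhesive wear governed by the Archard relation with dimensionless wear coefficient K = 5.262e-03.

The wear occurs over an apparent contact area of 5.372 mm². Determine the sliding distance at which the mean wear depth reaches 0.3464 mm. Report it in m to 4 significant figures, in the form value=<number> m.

value=1.304 m

Every step keeps full float precision, and displayed values are rounded. Rounded just once: 4 significant digits.
Hardness H = 2163 MPa = 2.163e+09 Pa.
Contact area A = 5.372 mm² = 5.372e-06 m².
Depth limit h_lim = 0.3464 mm = 3.464e-04 m.
Collected in SI base units: W = 586.6 N, H = 2.163e+09 Pa, K = 5.262e-03.
Allowed volume V_lim = h_lim·A = 3.464e-04 · 5.372e-06 = 1.861e-09 m³.
Inverting, life L = V_lim·H/(K·W) = 1.861e-09 · 2.163e+09 / (5.262e-03 · 586.6) = 1.304 m.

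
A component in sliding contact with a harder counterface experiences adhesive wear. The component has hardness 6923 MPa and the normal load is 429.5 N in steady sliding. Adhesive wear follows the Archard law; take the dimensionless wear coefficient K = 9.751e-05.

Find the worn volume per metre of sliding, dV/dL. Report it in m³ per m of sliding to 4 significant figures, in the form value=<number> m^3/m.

value=6.049e-12 m^3/m

Each operation runs at full precision, and intermediates are shown rounded — a lone final rounding to four significant digits.
Convert: Hardness H = 6923 MPa = 6.923e+09 Pa.
As SI base values: W = 429.5 N, H = 6.923e+09 Pa, K = 9.751e-05.
The wear rate dV/dL = K·W/H, so: 9.751e-05 · 429.5 / 6.923e+09 = 6.049e-12 m³/m.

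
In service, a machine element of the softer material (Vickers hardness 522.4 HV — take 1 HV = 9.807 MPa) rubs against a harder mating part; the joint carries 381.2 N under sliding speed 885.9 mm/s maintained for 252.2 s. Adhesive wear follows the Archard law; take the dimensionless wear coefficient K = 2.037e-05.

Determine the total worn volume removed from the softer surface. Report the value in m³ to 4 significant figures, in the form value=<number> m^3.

All arithmetic maintains exact precision — intermediate values appear rounded. Rounded just once: four significant figures.
Sliding speed v = 885.9 mm/s = 0.8859 m/s. Total distance L = v·t = 0.8859 m/s × 252.2 s = 223.4 m.
Hardness H = 522.4 HV × 9.807 MPa/HV = 5123 MPa = 5.123e+09 Pa.
Working in SI base units: W = 381.2 N, H = 5.123e+09 Pa, K = 2.037e-05.
Apply Archard: V = K·W·L/H = 2.037e-05 · 381.2 · 223.4 / 5.123e+09 = 3.386e-10 m³.

value=3.386e-10 m^3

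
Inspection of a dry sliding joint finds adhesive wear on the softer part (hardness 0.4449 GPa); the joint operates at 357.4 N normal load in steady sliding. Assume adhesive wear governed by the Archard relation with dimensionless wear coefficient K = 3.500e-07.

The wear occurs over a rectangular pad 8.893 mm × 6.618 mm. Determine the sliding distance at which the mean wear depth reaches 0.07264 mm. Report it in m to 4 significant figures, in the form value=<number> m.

Intermediates are displayed rounded. Each operation maintains full precision — rounded just once: 4 significant digits.
Hardness H = 0.4449 GPa = 4.449e+08 Pa.
Pad sides 8.893 mm × 6.618 mm = 0.008893 m × 0.006618 m. Contact area A = 0.008893 m × 0.006618 m = 5.885e-05 m².
Depth limit h_lim = 0.07264 mm = 7.264e-05 m.
SI base units throughout: W = 357.4 N, H = 4.449e+08 Pa, K = 3.500e-07.
Permissible volume V_lim = h_lim·A = 7.264e-05 · 5.885e-05 = 4.275e-09 m³.
So the life L = V_lim·H/(K·W) = 4.275e-09 · 4.449e+08 / (3.500e-07 · 357.4) = 1.521e+04 m.

value=1.521e+04 m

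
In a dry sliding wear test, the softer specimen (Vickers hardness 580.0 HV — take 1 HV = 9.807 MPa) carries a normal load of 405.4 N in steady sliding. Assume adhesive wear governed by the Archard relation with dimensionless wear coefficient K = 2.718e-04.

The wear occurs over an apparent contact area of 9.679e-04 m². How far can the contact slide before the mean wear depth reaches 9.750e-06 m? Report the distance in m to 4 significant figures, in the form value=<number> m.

value=487.2 m

All working math maintains full float precision; the intermediates are displayed rounded. Rounded once at the end to four significant figures.
Convert: Hardness H = 580.0 HV × 9.807 MPa/HV = 5688 MPa = 5.688e+09 Pa.
In SI base units: W = 405.4 N, H = 5.688e+09 Pa, K = 2.718e-04.
Wearable volume V_lim = h_lim·A = 9.750e-06 · 9.679e-04 = 9.437e-09 m³.
So the life L = V_lim·H/(K·W) = 9.437e-09 · 5.688e+09 / (2.718e-04 · 405.4) = 487.2 m.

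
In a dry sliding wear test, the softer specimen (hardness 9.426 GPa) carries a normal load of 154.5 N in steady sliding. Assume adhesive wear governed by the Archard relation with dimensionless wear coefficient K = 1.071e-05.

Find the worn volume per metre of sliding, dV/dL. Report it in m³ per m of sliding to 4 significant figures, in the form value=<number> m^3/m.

value=1.755e-13 m^3/m

Intermediate values are shown rounded; the algebra keeps exact precision — one last rounding: four significant digits.
Hardness H = 9.426 GPa = 9.426e+09 Pa.
As SI base values: W = 154.5 N, H = 9.426e+09 Pa, K = 1.071e-05.
Rate of wear dV/dL = K·W/H — distance-free: 1.071e-05 · 154.5 / 9.426e+09 = 1.755e-13 m³/m.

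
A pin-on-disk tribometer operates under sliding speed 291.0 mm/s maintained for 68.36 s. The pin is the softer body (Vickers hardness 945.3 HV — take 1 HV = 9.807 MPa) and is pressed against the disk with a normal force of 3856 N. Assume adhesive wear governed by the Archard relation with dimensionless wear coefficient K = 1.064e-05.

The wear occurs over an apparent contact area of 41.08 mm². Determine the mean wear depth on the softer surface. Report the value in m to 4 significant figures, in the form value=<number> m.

All arithmetic carries full float precision. Intermediates are printed rounded. Rounded just once: four significant digits.
Sliding speed v = 291.0 mm/s = 0.2910 m/s. Distance L = v·t = 0.2910 m/s × 68.36 s = 19.89 m.
Hardness H = 945.3 HV × 9.807 MPa/HV = 9271 MPa = 9.271e+09 Pa.
Contact area A = 41.08 mm² = 4.108e-05 m².
SI base units throughout: W = 3856 N, H = 9.271e+09 Pa, K = 1.064e-05.
Archard relation: V = K·W·L/H = 1.064e-05 · 3856 · 19.89 / 9.271e+09 = 8.804e-11 m³.
Wear depth h = V/A = 8.804e-11 / 4.108e-05 = 2.143e-06 m.

value=2.143e-06 m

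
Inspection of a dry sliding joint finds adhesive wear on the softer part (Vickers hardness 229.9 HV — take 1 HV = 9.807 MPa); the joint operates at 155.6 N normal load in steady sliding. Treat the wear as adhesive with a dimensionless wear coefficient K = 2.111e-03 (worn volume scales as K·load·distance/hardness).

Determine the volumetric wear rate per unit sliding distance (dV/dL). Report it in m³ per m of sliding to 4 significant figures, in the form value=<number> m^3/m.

Every step holds exact precision, and printed values are rounded. Rounded just once: four significant figures.
Convert: Hardness H = 229.9 HV × 9.807 MPa/HV = 2255 MPa = 2.255e+09 Pa.
Working in SI base units: W = 155.6 N, H = 2.255e+09 Pa, K = 2.111e-03.
Sliding wear rate dV/dL = K·W/H, so: 2.111e-03 · 155.6 / 2.255e+09 = 1.457e-10 m³/m.

value=1.457e-10 m^3/m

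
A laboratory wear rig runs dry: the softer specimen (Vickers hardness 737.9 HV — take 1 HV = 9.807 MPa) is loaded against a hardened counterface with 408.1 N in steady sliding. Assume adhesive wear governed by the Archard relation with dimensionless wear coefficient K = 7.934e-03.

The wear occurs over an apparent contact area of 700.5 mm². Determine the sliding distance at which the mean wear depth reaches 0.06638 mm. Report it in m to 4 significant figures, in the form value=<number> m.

All arithmetic carries full float precision; the intermediates are printed rounded — one final rounding: four significant figures.
Convert: Hardness H = 737.9 HV × 9.807 MPa/HV = 7237 MPa = 7.237e+09 Pa.
Convert: Contact area A = 700.5 mm² = 7.005e-04 m².
Convert: Depth limit h_lim = 0.06638 mm = 6.638e-05 m.
As SI base values: W = 408.1 N, H = 7.237e+09 Pa, K = 7.934e-03.
Allowed volume V_lim = h_lim·A = 6.638e-05 · 7.005e-04 = 4.650e-08 m³.
Sliding life L = V_lim·H/(K·W) = 4.650e-08 · 7.237e+09 / (7.934e-03 · 408.1) = 103.9 m.

value=103.9 m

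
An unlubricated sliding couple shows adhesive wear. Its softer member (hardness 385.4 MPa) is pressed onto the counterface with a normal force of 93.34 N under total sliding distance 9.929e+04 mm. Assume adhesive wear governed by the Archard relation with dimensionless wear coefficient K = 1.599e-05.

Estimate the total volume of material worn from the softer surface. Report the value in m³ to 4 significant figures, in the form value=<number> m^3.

value=3.845e-10 m^3

All arithmetic runs at exact precision; the intermediates are displayed rounded. Rounded once at the end: four significant figures.
Convert: Total distance L = 9.929e+04 mm = 99.29 m.
Convert: Hardness H = 385.4 MPa = 3.854e+08 Pa.
Working in SI base units: W = 93.34 N, H = 3.854e+08 Pa, K = 1.599e-05.
Wear volume V = K·W·L/H = 1.599e-05 · 93.34 · 99.29 / 3.854e+08 = 3.845e-10 m³.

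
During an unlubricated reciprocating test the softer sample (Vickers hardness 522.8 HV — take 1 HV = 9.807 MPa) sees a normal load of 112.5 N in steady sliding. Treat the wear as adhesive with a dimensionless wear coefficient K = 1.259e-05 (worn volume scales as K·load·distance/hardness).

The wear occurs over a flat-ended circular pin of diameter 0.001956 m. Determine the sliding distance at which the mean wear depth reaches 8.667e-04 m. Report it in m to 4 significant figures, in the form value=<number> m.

value=9427 m

Intermediates appear rounded; the algebra maintains full precision. Rounded just once: 4 significant figures.
Convert: Hardness H = 522.8 HV × 9.807 MPa/HV = 5127 MPa = 5.127e+09 Pa.
Convert: Contact area A = π·d²/4 = π·(0.001956 m)²/4 = 3.005e-06 m².
Collected in SI base units: W = 112.5 N, H = 5.127e+09 Pa, K = 1.259e-05.
Wearable volume V_lim = h_lim·A = 8.667e-04 · 3.005e-06 = 2.604e-09 m³.
Life L = V_lim·H/(K·W) = 2.604e-09 · 5.127e+09 / (1.259e-05 · 112.5) = 9427 m.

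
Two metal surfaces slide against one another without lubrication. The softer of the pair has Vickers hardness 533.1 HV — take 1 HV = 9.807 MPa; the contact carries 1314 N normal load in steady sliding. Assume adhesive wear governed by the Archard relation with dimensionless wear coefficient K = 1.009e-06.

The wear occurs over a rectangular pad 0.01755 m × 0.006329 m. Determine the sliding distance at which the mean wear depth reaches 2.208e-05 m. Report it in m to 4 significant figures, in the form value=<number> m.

The algebra carries exact precision, and the intermediates are displayed rounded; rounded once at the end, at 4 significant digits.
Hardness H = 533.1 HV × 9.807 MPa/HV = 5228 MPa = 5.228e+09 Pa.
Contact area A = 0.01755 m × 0.006329 m = 1.111e-04 m².
SI base units throughout: W = 1314 N, H = 5.228e+09 Pa, K = 1.009e-06.
Allowed volume V_lim = h_lim·A = 2.208e-05 · 1.111e-04 = 2.453e-09 m³.
So the life L = V_lim·H/(K·W) = 2.453e-09 · 5.228e+09 / (1.009e-06 · 1314) = 9671 m.

value=9671 m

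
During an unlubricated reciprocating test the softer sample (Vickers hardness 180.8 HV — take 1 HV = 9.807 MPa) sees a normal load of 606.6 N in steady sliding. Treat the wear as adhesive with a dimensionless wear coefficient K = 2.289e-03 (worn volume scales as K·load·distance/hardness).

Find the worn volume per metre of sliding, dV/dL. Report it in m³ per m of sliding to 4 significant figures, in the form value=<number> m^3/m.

value=7.831e-10 m^3/m

Printed values are rounded. Every step keeps exact precision — a single final rounding to four significant digits.
Hardness H = 180.8 HV × 9.807 MPa/HV = 1773 MPa = 1.773e+09 Pa.
Working in SI base units: W = 606.6 N, H = 1.773e+09 Pa, K = 2.289e-03.
Sliding wear rate dV/dL = K·W/H (no L dependence): 2.289e-03 · 606.6 / 1.773e+09 = 7.831e-10 m³/m.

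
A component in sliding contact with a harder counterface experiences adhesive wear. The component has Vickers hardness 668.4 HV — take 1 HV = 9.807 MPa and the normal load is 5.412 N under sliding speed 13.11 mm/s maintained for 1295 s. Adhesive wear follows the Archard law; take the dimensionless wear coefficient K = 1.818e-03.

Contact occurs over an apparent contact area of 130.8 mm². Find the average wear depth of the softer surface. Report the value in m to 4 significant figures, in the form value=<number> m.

value=1.948e-07 m

Intermediates are displayed rounded — all arithmetic holds full precision, and rounded just once to 4 significant digits.
Sliding speed v = 13.11 mm/s = 0.01311 m/s. Path length L = v·t = 0.01311 m/s × 1295 s = 16.98 m.
Hardness H = 668.4 HV × 9.807 MPa/HV = 6555 MPa = 6.555e+09 Pa.
Contact area A = 130.8 mm² = 1.308e-04 m².
In SI base units: W = 5.412 N, H = 6.555e+09 Pa, K = 1.818e-03.
Worn volume V = K·W·L/H = 1.818e-03 · 5.412 · 16.98 / 6.555e+09 = 2.548e-11 m³.
Depth h = V/A = 2.548e-11 / 1.308e-04 = 1.948e-07 m.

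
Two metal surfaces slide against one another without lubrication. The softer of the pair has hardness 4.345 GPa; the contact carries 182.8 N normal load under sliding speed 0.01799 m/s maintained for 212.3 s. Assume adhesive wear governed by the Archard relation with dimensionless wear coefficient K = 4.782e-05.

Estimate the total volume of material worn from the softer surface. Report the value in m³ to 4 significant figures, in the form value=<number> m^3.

All working math runs at exact precision. Intermediates are printed rounded. Rounded just once to four significant figures.
Distance L = v·t = 0.01799 m/s × 212.3 s = 3.819 m.
Hardness H = 4.345 GPa = 4.345e+09 Pa.
Expressed in SI base units: W = 182.8 N, H = 4.345e+09 Pa, K = 4.782e-05.
Archard relation: V = K·W·L/H = 4.782e-05 · 182.8 · 3.819 / 4.345e+09 = 7.684e-12 m³.

value=7.684e-12 m^3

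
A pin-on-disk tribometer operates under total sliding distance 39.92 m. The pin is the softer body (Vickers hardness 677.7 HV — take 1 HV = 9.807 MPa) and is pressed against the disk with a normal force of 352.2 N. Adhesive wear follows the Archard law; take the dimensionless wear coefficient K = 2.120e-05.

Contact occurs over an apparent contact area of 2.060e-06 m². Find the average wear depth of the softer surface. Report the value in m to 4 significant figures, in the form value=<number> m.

The intermediates are shown rounded; all working math maintains full precision; a single final rounding: four significant digits.
Hardness H = 677.7 HV × 9.807 MPa/HV = 6646 MPa = 6.646e+09 Pa.
SI base units throughout: W = 352.2 N, H = 6.646e+09 Pa, K = 2.120e-05.
The Archard volume V = K·W·L/H = 2.120e-05 · 352.2 · 39.92 / 6.646e+09 = 4.485e-11 m³.
Wear depth h = V/A = 4.485e-11 / 2.060e-06 = 2.177e-05 m.

value=2.177e-05 m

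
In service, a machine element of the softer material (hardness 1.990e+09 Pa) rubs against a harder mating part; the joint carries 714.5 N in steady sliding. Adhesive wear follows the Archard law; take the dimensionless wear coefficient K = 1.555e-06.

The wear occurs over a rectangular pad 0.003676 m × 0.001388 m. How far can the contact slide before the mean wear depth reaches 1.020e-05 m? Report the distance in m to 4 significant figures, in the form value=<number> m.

value=93.21 m

All working math maintains full precision, and intermediate values appear rounded — rounded once at the end to 4 significant figures.
Convert: Contact area A = 0.003676 m × 0.001388 m = 5.102e-06 m².
Working in SI base units: W = 714.5 N, H = 1.990e+09 Pa, K = 1.555e-06.
Permissible volume V_lim = h_lim·A = 1.020e-05 · 5.102e-06 = 5.204e-11 m³.
Life L = V_lim·H/(K·W) = 5.204e-11 · 1.990e+09 / (1.555e-06 · 714.5) = 93.21 m.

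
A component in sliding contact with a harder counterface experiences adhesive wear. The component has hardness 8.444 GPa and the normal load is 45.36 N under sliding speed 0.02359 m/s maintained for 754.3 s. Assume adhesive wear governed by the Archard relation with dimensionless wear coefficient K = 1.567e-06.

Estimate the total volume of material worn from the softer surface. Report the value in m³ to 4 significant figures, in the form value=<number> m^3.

value=1.498e-13 m^3

Intermediates appear rounded — every step carries exact precision. Rounded once at the end, at 4 significant figures.
The distance L = v·t = 0.02359 m/s × 754.3 s = 17.79 m.
Hardness H = 8.444 GPa = 8.444e+09 Pa.
In SI base units, W = 45.36 N, H = 8.444e+09 Pa, K = 1.567e-06.
Wear volume V = K·W·L/H = 1.567e-06 · 45.36 · 17.79 / 8.444e+09 = 1.498e-13 m³.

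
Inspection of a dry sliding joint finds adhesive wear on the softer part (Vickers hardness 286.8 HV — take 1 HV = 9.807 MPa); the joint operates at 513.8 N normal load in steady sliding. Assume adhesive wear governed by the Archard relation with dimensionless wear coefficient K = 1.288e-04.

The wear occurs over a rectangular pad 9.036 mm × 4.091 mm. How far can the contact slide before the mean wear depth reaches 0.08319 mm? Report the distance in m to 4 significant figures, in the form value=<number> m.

Intermediate values appear rounded. Every step keeps exact precision, and a single final rounding: 4 significant digits.
Hardness H = 286.8 HV × 9.807 MPa/HV = 2813 MPa = 2.813e+09 Pa.
Pad sides 9.036 mm × 4.091 mm = 0.009036 m × 0.004091 m. Contact area A = 0.009036 m × 0.004091 m = 3.697e-05 m².
Depth limit h_lim = 0.08319 mm = 8.319e-05 m.
SI base units throughout: W = 513.8 N, H = 2.813e+09 Pa, K = 1.288e-04.
Volume at the limit: V_lim = h_lim·A = 8.319e-05 · 3.697e-05 = 3.075e-09 m³.
Sliding life L = V_lim·H/(K·W) = 3.075e-09 · 2.813e+09 / (1.288e-04 · 513.8) = 130.7 m.

value=130.7 m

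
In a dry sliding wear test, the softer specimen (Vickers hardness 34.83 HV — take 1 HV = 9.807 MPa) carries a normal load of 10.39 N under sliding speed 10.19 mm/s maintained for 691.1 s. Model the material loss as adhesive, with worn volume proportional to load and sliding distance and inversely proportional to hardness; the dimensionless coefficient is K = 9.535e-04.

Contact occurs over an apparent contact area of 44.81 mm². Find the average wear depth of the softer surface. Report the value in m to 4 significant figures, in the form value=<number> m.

Quoted intermediates are rounded. The computation carries exact precision, and one last rounding: 4 significant digits.
Convert: Sliding speed v = 10.19 mm/s = 0.01019 m/s. Total distance L = v·t = 0.01019 m/s × 691.1 s = 7.042 m.
Convert: Hardness H = 34.83 HV × 9.807 MPa/HV = 341.6 MPa = 3.416e+08 Pa.
Convert: Contact area A = 44.81 mm² = 4.481e-05 m².
As SI base values: W = 10.39 N, H = 3.416e+08 Pa, K = 9.535e-04.
Archard relation: V = K·W·L/H = 9.535e-04 · 10.39 · 7.042 / 3.416e+08 = 2.042e-10 m³.
Average depth h = V/A = 2.042e-10 / 4.481e-05 = 4.558e-06 m.

value=4.558e-06 m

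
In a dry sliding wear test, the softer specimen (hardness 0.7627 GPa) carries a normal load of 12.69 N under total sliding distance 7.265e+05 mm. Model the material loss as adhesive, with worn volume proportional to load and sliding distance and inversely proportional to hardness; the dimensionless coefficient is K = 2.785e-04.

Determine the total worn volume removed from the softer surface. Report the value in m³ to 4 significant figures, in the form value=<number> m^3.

Each operation holds full precision. Intermediates are displayed rounded. Rounded once at the end to 4 significant figures.
Path length L = 7.265e+05 mm = 726.5 m.
Hardness H = 0.7627 GPa = 7.627e+08 Pa.
As SI base values: W = 12.69 N, H = 7.627e+08 Pa, K = 2.785e-04.
By Archard's law, V = K·W·L/H = 2.785e-04 · 12.69 · 726.5 / 7.627e+08 = 3.366e-09 m³.

value=3.366e-09 m^3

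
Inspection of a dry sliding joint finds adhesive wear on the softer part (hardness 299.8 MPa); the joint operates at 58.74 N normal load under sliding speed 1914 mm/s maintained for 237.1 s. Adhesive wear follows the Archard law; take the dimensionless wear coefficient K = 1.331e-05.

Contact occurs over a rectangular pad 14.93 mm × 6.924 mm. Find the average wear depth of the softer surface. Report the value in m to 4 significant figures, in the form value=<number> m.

value=1.145e-05 m

All working math keeps exact precision; quoted intermediates are rounded, and a lone final rounding: 4 significant digits.
Sliding speed v = 1914 mm/s = 1.914 m/s. Total distance L = v·t = 1.914 m/s × 237.1 s = 453.8 m.
Hardness H = 299.8 MPa = 2.998e+08 Pa.
Pad sides 14.93 mm × 6.924 mm = 0.01493 m × 0.006924 m. Contact area A = 0.01493 m × 0.006924 m = 1.034e-04 m².
SI base units throughout: W = 58.74 N, H = 2.998e+08 Pa, K = 1.331e-05.
Apply Archard: V = K·W·L/H = 1.331e-05 · 58.74 · 453.8 / 2.998e+08 = 1.183e-09 m³.
Average depth h = V/A = 1.183e-09 / 1.034e-04 = 1.145e-05 m.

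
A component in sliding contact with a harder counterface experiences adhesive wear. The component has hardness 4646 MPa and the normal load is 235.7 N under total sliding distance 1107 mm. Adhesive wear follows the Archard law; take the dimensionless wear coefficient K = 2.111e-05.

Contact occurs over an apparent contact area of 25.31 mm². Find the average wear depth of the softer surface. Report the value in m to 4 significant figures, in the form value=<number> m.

value=4.684e-08 m

Every step maintains full precision — the intermediates are shown rounded, and one final rounding, at four significant figures.
The distance L = 1107 mm = 1.107 m.
Hardness H = 4646 MPa = 4.646e+09 Pa.
Contact area A = 25.31 mm² = 2.531e-05 m².
Working in SI base units: W = 235.7 N, H = 4.646e+09 Pa, K = 2.111e-05.
Archard volume V = K·W·L/H = 2.111e-05 · 235.7 · 1.107 / 4.646e+09 = 1.186e-12 m³.
Wear depth h = V/A = 1.186e-12 / 2.531e-05 = 4.684e-08 m.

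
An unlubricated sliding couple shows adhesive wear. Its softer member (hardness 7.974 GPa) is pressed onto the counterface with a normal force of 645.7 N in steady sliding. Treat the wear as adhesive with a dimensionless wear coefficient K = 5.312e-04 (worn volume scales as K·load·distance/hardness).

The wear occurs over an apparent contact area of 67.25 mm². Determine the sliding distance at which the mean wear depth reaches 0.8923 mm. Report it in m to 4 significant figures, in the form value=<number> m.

Intermediate values appear rounded — all arithmetic keeps exact precision — a single final rounding, at 4 significant figures.
Convert: Hardness H = 7.974 GPa = 7.974e+09 Pa.
Convert: Contact area A = 67.25 mm² = 6.725e-05 m².
Convert: Depth limit h_lim = 0.8923 mm = 8.923e-04 m.
Working in SI base units: W = 645.7 N, H = 7.974e+09 Pa, K = 5.312e-04.
Allowed volume V_lim = h_lim·A = 8.923e-04 · 6.725e-05 = 6.001e-08 m³.
Inverting, life L = V_lim·H/(K·W) = 6.001e-08 · 7.974e+09 / (5.312e-04 · 645.7) = 1395 m.

value=1395 m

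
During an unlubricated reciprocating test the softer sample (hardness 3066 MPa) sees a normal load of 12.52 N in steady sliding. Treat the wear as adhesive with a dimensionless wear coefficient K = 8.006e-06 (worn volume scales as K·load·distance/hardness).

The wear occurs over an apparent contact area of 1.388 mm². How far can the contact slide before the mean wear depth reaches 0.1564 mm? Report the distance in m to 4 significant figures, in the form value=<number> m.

value=6640 m

Each operation holds exact precision — displayed values are rounded, and rounded once at the end: 4 significant digits.
Hardness H = 3066 MPa = 3.066e+09 Pa.
Contact area A = 1.388 mm² = 1.388e-06 m².
Depth limit h_lim = 0.1564 mm = 1.564e-04 m.
Expressed in SI base units: W = 12.52 N, H = 3.066e+09 Pa, K = 8.006e-06.
Permissible volume V_lim = h_lim·A = 1.564e-04 · 1.388e-06 = 2.171e-10 m³.
Sliding life L = V_lim·H/(K·W) = 2.171e-10 · 3.066e+09 / (8.006e-06 · 12.52) = 6640 m.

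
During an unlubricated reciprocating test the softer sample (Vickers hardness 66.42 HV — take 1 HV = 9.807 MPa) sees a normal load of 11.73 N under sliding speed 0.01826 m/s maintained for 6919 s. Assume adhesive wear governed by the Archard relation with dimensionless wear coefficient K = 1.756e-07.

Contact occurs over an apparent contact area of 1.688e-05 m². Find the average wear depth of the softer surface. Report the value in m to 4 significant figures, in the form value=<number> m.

value=2.367e-08 m

The intermediates are displayed rounded. Every step carries full float precision. Rounded just once to 4 significant figures.
Convert: Distance covered L = v·t = 0.01826 m/s × 6919 s = 126.3 m.
Convert: Hardness H = 66.42 HV × 9.807 MPa/HV = 651.4 MPa = 6.514e+08 Pa.
As SI base values: W = 11.73 N, H = 6.514e+08 Pa, K = 1.756e-07.
Wear volume V = K·W·L/H = 1.756e-07 · 11.73 · 126.3 / 6.514e+08 = 3.995e-13 m³.
Depth h = V/A = 3.995e-13 / 1.688e-05 = 2.367e-08 m.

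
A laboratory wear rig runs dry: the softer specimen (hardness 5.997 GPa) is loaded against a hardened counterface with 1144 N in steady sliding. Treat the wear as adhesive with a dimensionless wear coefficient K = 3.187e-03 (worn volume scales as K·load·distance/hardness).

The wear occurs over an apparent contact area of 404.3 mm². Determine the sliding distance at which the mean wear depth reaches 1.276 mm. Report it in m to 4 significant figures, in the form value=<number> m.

Every step holds exact precision, and intermediate values are shown rounded. Rounded once at the end to 4 significant figures.
Hardness H = 5.997 GPa = 5.997e+09 Pa.
Contact area A = 404.3 mm² = 4.043e-04 m².
Depth limit h_lim = 1.276 mm = 0.001276 m.
In SI base units: W = 1144 N, H = 5.997e+09 Pa, K = 3.187e-03.
Allowed volume V_lim = h_lim·A = 0.001276 · 4.043e-04 = 5.159e-07 m³.
Life L = V_lim·H/(K·W) = 5.159e-07 · 5.997e+09 / (3.187e-03 · 1144) = 848.6 m.

value=848.6 m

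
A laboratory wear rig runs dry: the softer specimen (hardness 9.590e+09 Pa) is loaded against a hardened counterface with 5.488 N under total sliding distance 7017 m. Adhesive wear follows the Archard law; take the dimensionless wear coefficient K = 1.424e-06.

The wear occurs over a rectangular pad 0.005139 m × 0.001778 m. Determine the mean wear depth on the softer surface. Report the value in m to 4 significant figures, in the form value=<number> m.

The intermediates appear rounded; every step maintains full precision — rounded just once, at 4 significant figures.
Contact area A = 0.005139 m × 0.001778 m = 9.137e-06 m².
Working in SI base units: W = 5.488 N, H = 9.590e+09 Pa, K = 1.424e-06.
Archard relation: V = K·W·L/H = 1.424e-06 · 5.488 · 7017 / 9.590e+09 = 5.718e-12 m³.
Wear depth h = V/A = 5.718e-12 / 9.137e-06 = 6.258e-07 m.

value=6.258e-07 m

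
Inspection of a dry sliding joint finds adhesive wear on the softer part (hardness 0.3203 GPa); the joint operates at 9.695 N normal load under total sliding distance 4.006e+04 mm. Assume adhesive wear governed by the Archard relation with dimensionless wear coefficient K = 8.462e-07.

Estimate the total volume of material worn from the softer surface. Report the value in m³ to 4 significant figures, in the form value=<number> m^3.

value=1.026e-12 m^3

Shown intermediates are rounded. All arithmetic runs at full precision — rounded just once to four significant digits.
Sliding distance L = 4.006e+04 mm = 40.06 m.
Hardness H = 0.3203 GPa = 3.203e+08 Pa.
Restated in SI base units: W = 9.695 N, H = 3.203e+08 Pa, K = 8.462e-07.
Worn volume V = K·W·L/H = 8.462e-07 · 9.695 · 40.06 / 3.203e+08 = 1.026e-12 m³.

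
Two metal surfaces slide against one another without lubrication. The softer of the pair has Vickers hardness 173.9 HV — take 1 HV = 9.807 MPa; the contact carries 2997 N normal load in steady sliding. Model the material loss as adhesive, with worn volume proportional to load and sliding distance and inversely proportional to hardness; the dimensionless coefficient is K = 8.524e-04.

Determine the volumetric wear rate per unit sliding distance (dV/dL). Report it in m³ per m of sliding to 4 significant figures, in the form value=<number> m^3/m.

Every step runs at full precision; quoted intermediates are rounded, and one last rounding to four significant figures.
Convert: Hardness H = 173.9 HV × 9.807 MPa/HV = 1705 MPa = 1.705e+09 Pa.
Working in SI base units: W = 2997 N, H = 1.705e+09 Pa, K = 8.524e-04.
Rate of wear dV/dL = K·W/H, so: 8.524e-04 · 2997 / 1.705e+09 = 1.498e-09 m³/m.

value=1.498e-09 m^3/m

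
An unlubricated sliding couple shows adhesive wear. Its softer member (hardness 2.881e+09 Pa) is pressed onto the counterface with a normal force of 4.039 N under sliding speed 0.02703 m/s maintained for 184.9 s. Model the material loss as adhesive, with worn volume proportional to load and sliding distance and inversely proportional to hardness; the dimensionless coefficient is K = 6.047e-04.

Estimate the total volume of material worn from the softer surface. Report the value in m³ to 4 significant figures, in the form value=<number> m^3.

value=4.237e-12 m^3

Printed values are rounded; the computation holds exact precision; a single final rounding: four significant digits.
Path length L = v·t = 0.02703 m/s × 184.9 s = 4.998 m.
In SI base units, W = 4.039 N, H = 2.881e+09 Pa, K = 6.047e-04.
Worn volume V = K·W·L/H = 6.047e-04 · 4.039 · 4.998 / 2.881e+09 = 4.237e-12 m³.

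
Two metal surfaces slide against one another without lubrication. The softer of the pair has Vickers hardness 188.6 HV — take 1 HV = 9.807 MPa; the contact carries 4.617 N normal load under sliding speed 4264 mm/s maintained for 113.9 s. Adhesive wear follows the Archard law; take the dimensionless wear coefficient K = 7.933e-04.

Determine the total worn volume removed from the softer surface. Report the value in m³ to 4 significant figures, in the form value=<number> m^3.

Intermediate values are shown rounded — the algebra holds exact precision; a lone final rounding: four significant digits.
Sliding speed v = 4264 mm/s = 4.264 m/s. Distance covered L = v·t = 4.264 m/s × 113.9 s = 485.7 m.
Hardness H = 188.6 HV × 9.807 MPa/HV = 1850 MPa = 1.850e+09 Pa.
Collected in SI base units: W = 4.617 N, H = 1.850e+09 Pa, K = 7.933e-04.
Archard volume V = K·W·L/H = 7.933e-04 · 4.617 · 485.7 / 1.850e+09 = 9.617e-10 m³.

value=9.617e-10 m^3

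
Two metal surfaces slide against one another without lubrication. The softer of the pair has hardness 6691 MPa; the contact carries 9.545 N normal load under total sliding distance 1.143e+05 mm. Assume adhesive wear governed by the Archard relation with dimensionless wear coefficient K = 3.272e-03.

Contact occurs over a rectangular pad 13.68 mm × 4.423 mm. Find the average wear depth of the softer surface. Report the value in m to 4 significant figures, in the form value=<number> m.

value=8.817e-06 m

Each operation carries full float precision, and the intermediates are displayed rounded. Rounded just once to 4 significant digits.
The distance L = 1.143e+05 mm = 114.3 m.
Hardness H = 6691 MPa = 6.691e+09 Pa.
Pad sides 13.68 mm × 4.423 mm = 0.01368 m × 0.004423 m. Contact area A = 0.01368 m × 0.004423 m = 6.051e-05 m².
Working in SI base units: W = 9.545 N, H = 6.691e+09 Pa, K = 3.272e-03.
Archard relation: V = K·W·L/H = 3.272e-03 · 9.545 · 114.3 / 6.691e+09 = 5.335e-10 m³.
Depth h = V/A = 5.335e-10 / 6.051e-05 = 8.817e-06 m.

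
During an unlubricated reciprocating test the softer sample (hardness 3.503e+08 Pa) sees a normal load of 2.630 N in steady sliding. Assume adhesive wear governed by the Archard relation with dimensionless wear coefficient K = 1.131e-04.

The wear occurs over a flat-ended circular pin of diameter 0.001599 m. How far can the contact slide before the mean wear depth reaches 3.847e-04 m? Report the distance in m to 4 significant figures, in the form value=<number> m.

Displayed values are rounded. Every step keeps full precision — rounded just once: 4 significant digits.
Convert: Contact area A = π·d²/4 = π·(0.001599 m)²/4 = 2.008e-06 m².
Collected in SI base units: W = 2.630 N, H = 3.503e+08 Pa, K = 1.131e-04.
Wearable volume V_lim = h_lim·A = 3.847e-04 · 2.008e-06 = 7.725e-10 m³.
Sliding life L = V_lim·H/(K·W) = 7.725e-10 · 3.503e+08 / (1.131e-04 · 2.630) = 909.8 m.

value=909.8 m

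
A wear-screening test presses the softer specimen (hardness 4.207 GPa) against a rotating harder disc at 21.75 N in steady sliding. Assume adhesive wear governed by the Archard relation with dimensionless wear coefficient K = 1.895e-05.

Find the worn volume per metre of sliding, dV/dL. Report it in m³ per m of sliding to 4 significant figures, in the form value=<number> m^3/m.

value=9.797e-14 m^3/m

Displayed values are rounded, and every step keeps exact precision, and one final rounding: 4 significant figures.
Hardness H = 4.207 GPa = 4.207e+09 Pa.
In SI base units: W = 21.75 N, H = 4.207e+09 Pa, K = 1.895e-05.
Sliding wear rate dV/dL = K·W/H (no L dependence): 1.895e-05 · 21.75 / 4.207e+09 = 9.797e-14 m³/m.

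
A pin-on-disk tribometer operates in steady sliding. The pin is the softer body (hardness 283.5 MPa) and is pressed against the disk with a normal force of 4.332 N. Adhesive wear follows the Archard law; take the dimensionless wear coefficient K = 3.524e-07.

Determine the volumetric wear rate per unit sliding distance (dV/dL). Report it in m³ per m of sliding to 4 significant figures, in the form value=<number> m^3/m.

value=5.385e-15 m^3/m

The algebra keeps full precision. Intermediate values appear rounded — a single final rounding: 4 significant digits.
Convert: Hardness H = 283.5 MPa = 2.835e+08 Pa.
SI base units throughout: W = 4.332 N, H = 2.835e+08 Pa, K = 3.524e-07.
Wear rate dV/dL = K·W/H, so: 3.524e-07 · 4.332 / 2.835e+08 = 5.385e-15 m³/m.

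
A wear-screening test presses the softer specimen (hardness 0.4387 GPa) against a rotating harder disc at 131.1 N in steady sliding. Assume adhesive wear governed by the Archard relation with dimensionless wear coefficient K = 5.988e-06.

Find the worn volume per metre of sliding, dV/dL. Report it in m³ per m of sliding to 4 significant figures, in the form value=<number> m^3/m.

Quoted intermediates are rounded; the computation maintains exact precision, and rounded once at the end to 4 significant digits.
Convert: Hardness H = 0.4387 GPa = 4.387e+08 Pa.
Expressed in SI base units: W = 131.1 N, H = 4.387e+08 Pa, K = 5.988e-06.
Rate of wear dV/dL = K·W/H (no L dependence): 5.988e-06 · 131.1 / 4.387e+08 = 1.789e-12 m³/m.

value=1.789e-12 m^3/m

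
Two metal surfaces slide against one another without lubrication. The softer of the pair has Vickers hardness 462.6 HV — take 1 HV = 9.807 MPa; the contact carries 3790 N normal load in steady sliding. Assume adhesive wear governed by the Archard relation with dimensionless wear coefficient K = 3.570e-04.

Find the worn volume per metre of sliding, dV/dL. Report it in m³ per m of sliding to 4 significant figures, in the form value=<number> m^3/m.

value=2.982e-10 m^3/m

Intermediate values appear rounded. The computation holds full float precision, and rounded just once, at four significant figures.
Hardness H = 462.6 HV × 9.807 MPa/HV = 4537 MPa = 4.537e+09 Pa.
Collected in SI base units: W = 3790 N, H = 4.537e+09 Pa, K = 3.570e-04.
Rate of wear dV/dL = K·W/H — distance-free: 3.570e-04 · 3790 / 4.537e+09 = 2.982e-10 m³/m.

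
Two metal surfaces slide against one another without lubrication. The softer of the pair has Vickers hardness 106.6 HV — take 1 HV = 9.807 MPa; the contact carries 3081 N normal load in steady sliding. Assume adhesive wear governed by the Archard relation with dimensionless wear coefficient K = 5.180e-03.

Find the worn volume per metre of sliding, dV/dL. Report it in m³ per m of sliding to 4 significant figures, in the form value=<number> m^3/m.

value=1.527e-08 m^3/m

The computation carries exact precision; intermediate values are displayed rounded, and rounded once at the end, at four significant digits.
Hardness H = 106.6 HV × 9.807 MPa/HV = 1045 MPa = 1.045e+09 Pa.
In SI base units: W = 3081 N, H = 1.045e+09 Pa, K = 5.180e-03.
Sliding wear rate dV/dL = K·W/H — distance-free: 5.180e-03 · 3081 / 1.045e+09 = 1.527e-08 m³/m.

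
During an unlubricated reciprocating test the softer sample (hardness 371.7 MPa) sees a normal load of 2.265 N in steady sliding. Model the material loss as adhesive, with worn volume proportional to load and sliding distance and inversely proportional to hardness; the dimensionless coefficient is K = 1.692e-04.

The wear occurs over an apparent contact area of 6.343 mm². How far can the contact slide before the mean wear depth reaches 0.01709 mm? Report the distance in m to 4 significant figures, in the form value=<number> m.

value=105.1 m

The computation keeps full precision; intermediates appear rounded. Rounded just once: 4 significant figures.
Hardness H = 371.7 MPa = 3.717e+08 Pa.
Contact area A = 6.343 mm² = 6.343e-06 m².
Depth limit h_lim = 0.01709 mm = 1.709e-05 m.
As SI base values: W = 2.265 N, H = 3.717e+08 Pa, K = 1.692e-04.
Permissible volume V_lim = h_lim·A = 1.709e-05 · 6.343e-06 = 1.084e-10 m³.
Sliding life L = V_lim·H/(K·W) = 1.084e-10 · 3.717e+08 / (1.692e-04 · 2.265) = 105.1 m.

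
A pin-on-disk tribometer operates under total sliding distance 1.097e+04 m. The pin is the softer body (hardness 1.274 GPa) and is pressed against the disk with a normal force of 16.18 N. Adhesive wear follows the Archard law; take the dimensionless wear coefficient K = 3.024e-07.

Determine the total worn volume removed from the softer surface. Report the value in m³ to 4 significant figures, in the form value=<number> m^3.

The intermediates are displayed rounded — the algebra maintains full precision. Rounded once at the end to 4 significant figures.
Hardness H = 1.274 GPa = 1.274e+09 Pa.
In SI base units, W = 16.18 N, H = 1.274e+09 Pa, K = 3.024e-07.
Wear volume V = K·W·L/H = 3.024e-07 · 16.18 · 1.097e+04 / 1.274e+09 = 4.213e-11 m³.

value=4.213e-11 m^3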